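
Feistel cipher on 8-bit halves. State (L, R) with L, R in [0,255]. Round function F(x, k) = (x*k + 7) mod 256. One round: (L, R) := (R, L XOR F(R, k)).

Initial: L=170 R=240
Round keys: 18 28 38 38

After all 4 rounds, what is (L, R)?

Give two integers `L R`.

Round 1 (k=18): L=240 R=77
Round 2 (k=28): L=77 R=131
Round 3 (k=38): L=131 R=52
Round 4 (k=38): L=52 R=60

Answer: 52 60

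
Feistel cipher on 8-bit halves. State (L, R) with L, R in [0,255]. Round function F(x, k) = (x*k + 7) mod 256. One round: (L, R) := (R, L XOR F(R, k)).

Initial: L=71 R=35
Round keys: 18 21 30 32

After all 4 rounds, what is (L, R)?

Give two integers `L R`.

Answer: 73 205

Derivation:
Round 1 (k=18): L=35 R=58
Round 2 (k=21): L=58 R=234
Round 3 (k=30): L=234 R=73
Round 4 (k=32): L=73 R=205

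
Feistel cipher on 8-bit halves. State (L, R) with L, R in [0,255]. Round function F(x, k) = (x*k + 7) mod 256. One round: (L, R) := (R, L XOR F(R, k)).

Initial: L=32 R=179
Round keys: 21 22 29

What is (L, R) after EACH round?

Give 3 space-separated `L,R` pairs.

Answer: 179,150 150,88 88,105

Derivation:
Round 1 (k=21): L=179 R=150
Round 2 (k=22): L=150 R=88
Round 3 (k=29): L=88 R=105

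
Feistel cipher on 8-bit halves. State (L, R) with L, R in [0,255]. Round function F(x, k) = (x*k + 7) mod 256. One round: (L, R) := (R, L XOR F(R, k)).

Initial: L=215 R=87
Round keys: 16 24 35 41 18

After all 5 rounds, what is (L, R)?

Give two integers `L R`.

Round 1 (k=16): L=87 R=160
Round 2 (k=24): L=160 R=80
Round 3 (k=35): L=80 R=87
Round 4 (k=41): L=87 R=166
Round 5 (k=18): L=166 R=228

Answer: 166 228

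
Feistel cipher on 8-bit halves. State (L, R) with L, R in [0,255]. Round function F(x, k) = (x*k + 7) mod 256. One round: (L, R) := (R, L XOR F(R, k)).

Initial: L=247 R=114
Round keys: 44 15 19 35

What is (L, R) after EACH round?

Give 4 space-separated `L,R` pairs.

Answer: 114,104 104,109 109,118 118,68

Derivation:
Round 1 (k=44): L=114 R=104
Round 2 (k=15): L=104 R=109
Round 3 (k=19): L=109 R=118
Round 4 (k=35): L=118 R=68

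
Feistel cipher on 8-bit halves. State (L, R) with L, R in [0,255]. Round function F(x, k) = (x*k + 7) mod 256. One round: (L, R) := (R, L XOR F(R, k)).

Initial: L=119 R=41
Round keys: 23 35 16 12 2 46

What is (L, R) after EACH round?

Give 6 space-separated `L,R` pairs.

Round 1 (k=23): L=41 R=193
Round 2 (k=35): L=193 R=67
Round 3 (k=16): L=67 R=246
Round 4 (k=12): L=246 R=204
Round 5 (k=2): L=204 R=105
Round 6 (k=46): L=105 R=41

Answer: 41,193 193,67 67,246 246,204 204,105 105,41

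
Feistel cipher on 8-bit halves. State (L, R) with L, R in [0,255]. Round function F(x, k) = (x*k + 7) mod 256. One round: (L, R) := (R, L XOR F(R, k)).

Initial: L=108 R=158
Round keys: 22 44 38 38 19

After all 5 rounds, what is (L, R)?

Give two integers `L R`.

Round 1 (k=22): L=158 R=247
Round 2 (k=44): L=247 R=229
Round 3 (k=38): L=229 R=242
Round 4 (k=38): L=242 R=22
Round 5 (k=19): L=22 R=91

Answer: 22 91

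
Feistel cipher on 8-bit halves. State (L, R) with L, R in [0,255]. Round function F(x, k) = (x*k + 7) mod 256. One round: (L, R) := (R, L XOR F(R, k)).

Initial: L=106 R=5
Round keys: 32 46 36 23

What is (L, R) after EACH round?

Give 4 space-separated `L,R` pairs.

Answer: 5,205 205,216 216,170 170,149

Derivation:
Round 1 (k=32): L=5 R=205
Round 2 (k=46): L=205 R=216
Round 3 (k=36): L=216 R=170
Round 4 (k=23): L=170 R=149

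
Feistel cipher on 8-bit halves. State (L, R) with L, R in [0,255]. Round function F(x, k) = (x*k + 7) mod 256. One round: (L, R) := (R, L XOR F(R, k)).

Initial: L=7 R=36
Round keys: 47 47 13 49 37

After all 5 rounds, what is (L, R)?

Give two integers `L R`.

Answer: 234 31

Derivation:
Round 1 (k=47): L=36 R=164
Round 2 (k=47): L=164 R=7
Round 3 (k=13): L=7 R=198
Round 4 (k=49): L=198 R=234
Round 5 (k=37): L=234 R=31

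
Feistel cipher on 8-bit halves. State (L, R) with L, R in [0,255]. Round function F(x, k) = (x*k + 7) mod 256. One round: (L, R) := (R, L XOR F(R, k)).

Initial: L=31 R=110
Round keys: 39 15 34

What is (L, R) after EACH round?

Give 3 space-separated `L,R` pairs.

Answer: 110,214 214,255 255,51

Derivation:
Round 1 (k=39): L=110 R=214
Round 2 (k=15): L=214 R=255
Round 3 (k=34): L=255 R=51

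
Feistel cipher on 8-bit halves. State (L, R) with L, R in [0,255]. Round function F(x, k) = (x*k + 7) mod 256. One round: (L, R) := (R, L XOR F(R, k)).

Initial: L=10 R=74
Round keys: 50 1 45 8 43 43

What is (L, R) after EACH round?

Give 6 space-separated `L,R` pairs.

Answer: 74,113 113,50 50,160 160,53 53,78 78,20

Derivation:
Round 1 (k=50): L=74 R=113
Round 2 (k=1): L=113 R=50
Round 3 (k=45): L=50 R=160
Round 4 (k=8): L=160 R=53
Round 5 (k=43): L=53 R=78
Round 6 (k=43): L=78 R=20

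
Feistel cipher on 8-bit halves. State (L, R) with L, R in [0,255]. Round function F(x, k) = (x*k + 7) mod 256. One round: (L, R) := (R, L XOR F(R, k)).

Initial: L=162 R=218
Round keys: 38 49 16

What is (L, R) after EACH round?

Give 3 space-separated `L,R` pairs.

Answer: 218,193 193,34 34,230

Derivation:
Round 1 (k=38): L=218 R=193
Round 2 (k=49): L=193 R=34
Round 3 (k=16): L=34 R=230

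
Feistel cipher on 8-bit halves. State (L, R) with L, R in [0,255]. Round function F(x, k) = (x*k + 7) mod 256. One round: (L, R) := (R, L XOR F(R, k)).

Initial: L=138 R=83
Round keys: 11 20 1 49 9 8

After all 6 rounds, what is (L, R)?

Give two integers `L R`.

Round 1 (k=11): L=83 R=18
Round 2 (k=20): L=18 R=60
Round 3 (k=1): L=60 R=81
Round 4 (k=49): L=81 R=180
Round 5 (k=9): L=180 R=10
Round 6 (k=8): L=10 R=227

Answer: 10 227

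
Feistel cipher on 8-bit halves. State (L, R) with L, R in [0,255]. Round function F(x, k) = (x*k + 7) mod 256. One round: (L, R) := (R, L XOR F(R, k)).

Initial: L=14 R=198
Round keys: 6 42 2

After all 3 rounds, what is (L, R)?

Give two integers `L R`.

Answer: 223 96

Derivation:
Round 1 (k=6): L=198 R=165
Round 2 (k=42): L=165 R=223
Round 3 (k=2): L=223 R=96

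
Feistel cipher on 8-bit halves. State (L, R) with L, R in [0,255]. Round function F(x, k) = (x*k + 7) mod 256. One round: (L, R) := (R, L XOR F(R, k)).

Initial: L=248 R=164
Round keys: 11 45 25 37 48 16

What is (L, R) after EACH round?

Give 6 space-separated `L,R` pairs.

Round 1 (k=11): L=164 R=235
Round 2 (k=45): L=235 R=242
Round 3 (k=25): L=242 R=66
Round 4 (k=37): L=66 R=99
Round 5 (k=48): L=99 R=213
Round 6 (k=16): L=213 R=52

Answer: 164,235 235,242 242,66 66,99 99,213 213,52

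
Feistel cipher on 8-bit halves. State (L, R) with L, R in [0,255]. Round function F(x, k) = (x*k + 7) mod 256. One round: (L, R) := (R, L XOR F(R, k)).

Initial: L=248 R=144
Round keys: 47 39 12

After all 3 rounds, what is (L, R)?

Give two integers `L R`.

Answer: 64 136

Derivation:
Round 1 (k=47): L=144 R=143
Round 2 (k=39): L=143 R=64
Round 3 (k=12): L=64 R=136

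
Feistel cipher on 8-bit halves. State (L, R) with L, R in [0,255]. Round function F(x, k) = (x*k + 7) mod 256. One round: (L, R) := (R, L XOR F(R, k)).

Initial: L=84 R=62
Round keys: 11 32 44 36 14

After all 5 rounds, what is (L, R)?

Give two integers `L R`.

Answer: 6 237

Derivation:
Round 1 (k=11): L=62 R=229
Round 2 (k=32): L=229 R=153
Round 3 (k=44): L=153 R=182
Round 4 (k=36): L=182 R=6
Round 5 (k=14): L=6 R=237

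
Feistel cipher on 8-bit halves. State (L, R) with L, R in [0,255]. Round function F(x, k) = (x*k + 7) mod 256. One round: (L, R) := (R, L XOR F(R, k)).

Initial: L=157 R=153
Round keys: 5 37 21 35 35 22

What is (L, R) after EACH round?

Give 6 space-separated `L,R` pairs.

Round 1 (k=5): L=153 R=153
Round 2 (k=37): L=153 R=189
Round 3 (k=21): L=189 R=17
Round 4 (k=35): L=17 R=231
Round 5 (k=35): L=231 R=141
Round 6 (k=22): L=141 R=194

Answer: 153,153 153,189 189,17 17,231 231,141 141,194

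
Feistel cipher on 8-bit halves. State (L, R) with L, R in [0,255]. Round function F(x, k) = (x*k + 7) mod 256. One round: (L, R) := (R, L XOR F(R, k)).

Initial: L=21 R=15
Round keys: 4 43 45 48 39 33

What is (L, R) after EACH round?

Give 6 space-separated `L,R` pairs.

Round 1 (k=4): L=15 R=86
Round 2 (k=43): L=86 R=118
Round 3 (k=45): L=118 R=147
Round 4 (k=48): L=147 R=225
Round 5 (k=39): L=225 R=221
Round 6 (k=33): L=221 R=101

Answer: 15,86 86,118 118,147 147,225 225,221 221,101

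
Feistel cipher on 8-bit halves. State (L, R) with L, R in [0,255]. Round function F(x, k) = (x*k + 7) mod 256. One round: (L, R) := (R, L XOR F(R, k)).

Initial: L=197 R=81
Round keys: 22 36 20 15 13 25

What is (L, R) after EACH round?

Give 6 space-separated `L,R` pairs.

Answer: 81,56 56,182 182,7 7,198 198,18 18,15

Derivation:
Round 1 (k=22): L=81 R=56
Round 2 (k=36): L=56 R=182
Round 3 (k=20): L=182 R=7
Round 4 (k=15): L=7 R=198
Round 5 (k=13): L=198 R=18
Round 6 (k=25): L=18 R=15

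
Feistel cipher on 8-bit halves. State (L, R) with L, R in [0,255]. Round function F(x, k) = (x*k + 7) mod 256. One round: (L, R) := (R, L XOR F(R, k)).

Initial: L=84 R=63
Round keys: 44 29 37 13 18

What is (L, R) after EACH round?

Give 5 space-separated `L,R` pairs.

Round 1 (k=44): L=63 R=143
Round 2 (k=29): L=143 R=5
Round 3 (k=37): L=5 R=79
Round 4 (k=13): L=79 R=15
Round 5 (k=18): L=15 R=90

Answer: 63,143 143,5 5,79 79,15 15,90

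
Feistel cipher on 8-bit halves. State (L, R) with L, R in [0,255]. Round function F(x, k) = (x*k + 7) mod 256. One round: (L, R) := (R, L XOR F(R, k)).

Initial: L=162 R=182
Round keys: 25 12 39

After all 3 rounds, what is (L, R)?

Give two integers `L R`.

Answer: 141 237

Derivation:
Round 1 (k=25): L=182 R=111
Round 2 (k=12): L=111 R=141
Round 3 (k=39): L=141 R=237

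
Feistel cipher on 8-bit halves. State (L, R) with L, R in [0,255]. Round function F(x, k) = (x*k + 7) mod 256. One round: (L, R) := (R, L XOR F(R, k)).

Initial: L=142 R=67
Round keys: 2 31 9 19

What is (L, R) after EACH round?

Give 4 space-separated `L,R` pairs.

Round 1 (k=2): L=67 R=3
Round 2 (k=31): L=3 R=39
Round 3 (k=9): L=39 R=101
Round 4 (k=19): L=101 R=161

Answer: 67,3 3,39 39,101 101,161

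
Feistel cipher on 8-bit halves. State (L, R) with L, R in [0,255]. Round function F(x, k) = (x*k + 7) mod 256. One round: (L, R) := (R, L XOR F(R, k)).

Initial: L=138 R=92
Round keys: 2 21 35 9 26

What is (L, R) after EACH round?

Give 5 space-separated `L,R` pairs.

Answer: 92,53 53,60 60,14 14,185 185,223

Derivation:
Round 1 (k=2): L=92 R=53
Round 2 (k=21): L=53 R=60
Round 3 (k=35): L=60 R=14
Round 4 (k=9): L=14 R=185
Round 5 (k=26): L=185 R=223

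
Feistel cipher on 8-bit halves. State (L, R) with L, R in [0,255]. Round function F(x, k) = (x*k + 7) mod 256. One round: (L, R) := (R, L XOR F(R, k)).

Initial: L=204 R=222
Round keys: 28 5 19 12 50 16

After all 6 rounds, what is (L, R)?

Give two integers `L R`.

Round 1 (k=28): L=222 R=131
Round 2 (k=5): L=131 R=72
Round 3 (k=19): L=72 R=220
Round 4 (k=12): L=220 R=31
Round 5 (k=50): L=31 R=201
Round 6 (k=16): L=201 R=136

Answer: 201 136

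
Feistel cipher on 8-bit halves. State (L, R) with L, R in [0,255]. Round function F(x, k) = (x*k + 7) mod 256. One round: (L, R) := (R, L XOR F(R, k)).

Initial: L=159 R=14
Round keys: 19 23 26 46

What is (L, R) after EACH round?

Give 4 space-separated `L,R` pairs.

Answer: 14,142 142,199 199,179 179,246

Derivation:
Round 1 (k=19): L=14 R=142
Round 2 (k=23): L=142 R=199
Round 3 (k=26): L=199 R=179
Round 4 (k=46): L=179 R=246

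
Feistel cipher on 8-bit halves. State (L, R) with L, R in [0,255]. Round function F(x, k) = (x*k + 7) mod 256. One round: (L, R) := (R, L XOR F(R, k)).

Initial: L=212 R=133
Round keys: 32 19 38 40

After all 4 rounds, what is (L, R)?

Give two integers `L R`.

Answer: 86 98

Derivation:
Round 1 (k=32): L=133 R=115
Round 2 (k=19): L=115 R=21
Round 3 (k=38): L=21 R=86
Round 4 (k=40): L=86 R=98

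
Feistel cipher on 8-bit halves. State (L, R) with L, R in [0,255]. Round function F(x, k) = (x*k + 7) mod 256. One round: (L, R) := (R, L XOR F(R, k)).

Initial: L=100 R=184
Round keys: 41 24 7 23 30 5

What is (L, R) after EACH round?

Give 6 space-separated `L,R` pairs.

Answer: 184,27 27,55 55,147 147,11 11,194 194,218

Derivation:
Round 1 (k=41): L=184 R=27
Round 2 (k=24): L=27 R=55
Round 3 (k=7): L=55 R=147
Round 4 (k=23): L=147 R=11
Round 5 (k=30): L=11 R=194
Round 6 (k=5): L=194 R=218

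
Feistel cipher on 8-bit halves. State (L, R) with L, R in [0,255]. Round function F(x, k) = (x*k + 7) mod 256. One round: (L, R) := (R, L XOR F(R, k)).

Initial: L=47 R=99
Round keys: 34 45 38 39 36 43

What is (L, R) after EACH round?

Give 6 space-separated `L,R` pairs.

Answer: 99,2 2,2 2,81 81,92 92,166 166,181

Derivation:
Round 1 (k=34): L=99 R=2
Round 2 (k=45): L=2 R=2
Round 3 (k=38): L=2 R=81
Round 4 (k=39): L=81 R=92
Round 5 (k=36): L=92 R=166
Round 6 (k=43): L=166 R=181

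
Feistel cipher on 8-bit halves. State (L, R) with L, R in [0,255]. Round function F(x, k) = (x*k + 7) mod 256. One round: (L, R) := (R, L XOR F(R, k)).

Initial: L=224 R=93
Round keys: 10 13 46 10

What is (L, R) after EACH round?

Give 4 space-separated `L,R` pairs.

Round 1 (k=10): L=93 R=73
Round 2 (k=13): L=73 R=225
Round 3 (k=46): L=225 R=60
Round 4 (k=10): L=60 R=190

Answer: 93,73 73,225 225,60 60,190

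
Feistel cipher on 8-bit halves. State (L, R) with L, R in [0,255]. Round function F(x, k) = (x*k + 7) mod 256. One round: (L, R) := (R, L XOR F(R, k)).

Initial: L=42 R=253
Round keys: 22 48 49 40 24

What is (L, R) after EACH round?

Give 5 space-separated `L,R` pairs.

Answer: 253,239 239,42 42,254 254,157 157,65

Derivation:
Round 1 (k=22): L=253 R=239
Round 2 (k=48): L=239 R=42
Round 3 (k=49): L=42 R=254
Round 4 (k=40): L=254 R=157
Round 5 (k=24): L=157 R=65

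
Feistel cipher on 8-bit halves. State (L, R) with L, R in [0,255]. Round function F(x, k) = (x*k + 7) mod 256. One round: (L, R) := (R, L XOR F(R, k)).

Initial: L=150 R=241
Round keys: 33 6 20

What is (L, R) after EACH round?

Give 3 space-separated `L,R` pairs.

Round 1 (k=33): L=241 R=142
Round 2 (k=6): L=142 R=170
Round 3 (k=20): L=170 R=193

Answer: 241,142 142,170 170,193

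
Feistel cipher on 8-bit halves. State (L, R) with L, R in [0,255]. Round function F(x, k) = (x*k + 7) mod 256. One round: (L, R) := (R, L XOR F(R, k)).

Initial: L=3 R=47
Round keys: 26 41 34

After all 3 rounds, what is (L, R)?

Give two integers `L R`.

Round 1 (k=26): L=47 R=206
Round 2 (k=41): L=206 R=42
Round 3 (k=34): L=42 R=85

Answer: 42 85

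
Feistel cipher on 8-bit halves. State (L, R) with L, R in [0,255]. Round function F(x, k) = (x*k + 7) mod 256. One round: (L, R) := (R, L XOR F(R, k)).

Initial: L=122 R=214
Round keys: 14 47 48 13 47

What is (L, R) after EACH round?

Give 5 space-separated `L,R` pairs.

Answer: 214,193 193,160 160,198 198,181 181,132

Derivation:
Round 1 (k=14): L=214 R=193
Round 2 (k=47): L=193 R=160
Round 3 (k=48): L=160 R=198
Round 4 (k=13): L=198 R=181
Round 5 (k=47): L=181 R=132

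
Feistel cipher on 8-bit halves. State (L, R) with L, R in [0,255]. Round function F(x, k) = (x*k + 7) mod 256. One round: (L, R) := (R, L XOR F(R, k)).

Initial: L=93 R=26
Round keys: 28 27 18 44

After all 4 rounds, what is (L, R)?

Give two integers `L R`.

Round 1 (k=28): L=26 R=130
Round 2 (k=27): L=130 R=167
Round 3 (k=18): L=167 R=71
Round 4 (k=44): L=71 R=156

Answer: 71 156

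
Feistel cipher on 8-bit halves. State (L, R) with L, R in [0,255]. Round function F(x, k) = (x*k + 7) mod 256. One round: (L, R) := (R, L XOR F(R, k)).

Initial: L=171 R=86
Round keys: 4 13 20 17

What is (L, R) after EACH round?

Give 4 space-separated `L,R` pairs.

Answer: 86,244 244,61 61,63 63,11

Derivation:
Round 1 (k=4): L=86 R=244
Round 2 (k=13): L=244 R=61
Round 3 (k=20): L=61 R=63
Round 4 (k=17): L=63 R=11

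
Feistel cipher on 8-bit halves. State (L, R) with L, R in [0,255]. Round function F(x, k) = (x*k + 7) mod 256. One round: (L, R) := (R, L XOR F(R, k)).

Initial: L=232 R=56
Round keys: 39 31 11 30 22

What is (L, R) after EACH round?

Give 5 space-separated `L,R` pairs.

Round 1 (k=39): L=56 R=103
Round 2 (k=31): L=103 R=184
Round 3 (k=11): L=184 R=136
Round 4 (k=30): L=136 R=79
Round 5 (k=22): L=79 R=89

Answer: 56,103 103,184 184,136 136,79 79,89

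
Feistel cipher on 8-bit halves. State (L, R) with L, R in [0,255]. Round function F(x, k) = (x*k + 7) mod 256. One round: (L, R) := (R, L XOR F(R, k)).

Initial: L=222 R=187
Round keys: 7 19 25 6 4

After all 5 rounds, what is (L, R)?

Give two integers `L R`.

Round 1 (k=7): L=187 R=250
Round 2 (k=19): L=250 R=46
Round 3 (k=25): L=46 R=127
Round 4 (k=6): L=127 R=47
Round 5 (k=4): L=47 R=188

Answer: 47 188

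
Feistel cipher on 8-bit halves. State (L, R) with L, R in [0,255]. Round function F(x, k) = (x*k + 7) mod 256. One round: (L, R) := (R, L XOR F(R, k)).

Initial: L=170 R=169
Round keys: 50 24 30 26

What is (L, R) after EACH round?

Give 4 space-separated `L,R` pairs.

Answer: 169,163 163,230 230,88 88,17

Derivation:
Round 1 (k=50): L=169 R=163
Round 2 (k=24): L=163 R=230
Round 3 (k=30): L=230 R=88
Round 4 (k=26): L=88 R=17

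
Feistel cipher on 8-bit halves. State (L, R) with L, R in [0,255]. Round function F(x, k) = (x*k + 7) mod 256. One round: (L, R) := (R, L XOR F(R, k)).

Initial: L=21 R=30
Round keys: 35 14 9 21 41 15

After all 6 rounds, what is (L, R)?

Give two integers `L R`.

Round 1 (k=35): L=30 R=52
Round 2 (k=14): L=52 R=193
Round 3 (k=9): L=193 R=228
Round 4 (k=21): L=228 R=122
Round 5 (k=41): L=122 R=117
Round 6 (k=15): L=117 R=152

Answer: 117 152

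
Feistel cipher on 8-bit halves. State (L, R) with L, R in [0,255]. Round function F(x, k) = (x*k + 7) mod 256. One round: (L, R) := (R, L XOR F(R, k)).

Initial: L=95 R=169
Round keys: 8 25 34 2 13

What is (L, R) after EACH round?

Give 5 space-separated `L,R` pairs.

Answer: 169,16 16,62 62,83 83,147 147,45

Derivation:
Round 1 (k=8): L=169 R=16
Round 2 (k=25): L=16 R=62
Round 3 (k=34): L=62 R=83
Round 4 (k=2): L=83 R=147
Round 5 (k=13): L=147 R=45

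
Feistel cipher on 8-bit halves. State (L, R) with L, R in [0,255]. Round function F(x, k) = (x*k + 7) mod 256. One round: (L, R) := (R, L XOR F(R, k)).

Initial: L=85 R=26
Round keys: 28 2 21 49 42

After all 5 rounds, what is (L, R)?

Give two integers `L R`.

Round 1 (k=28): L=26 R=138
Round 2 (k=2): L=138 R=1
Round 3 (k=21): L=1 R=150
Round 4 (k=49): L=150 R=188
Round 5 (k=42): L=188 R=73

Answer: 188 73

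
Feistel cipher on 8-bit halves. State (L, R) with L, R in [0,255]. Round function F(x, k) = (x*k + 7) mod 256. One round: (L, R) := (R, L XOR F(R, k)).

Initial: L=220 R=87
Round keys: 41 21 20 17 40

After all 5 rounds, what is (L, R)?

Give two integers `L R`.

Round 1 (k=41): L=87 R=42
Round 2 (k=21): L=42 R=46
Round 3 (k=20): L=46 R=181
Round 4 (k=17): L=181 R=34
Round 5 (k=40): L=34 R=226

Answer: 34 226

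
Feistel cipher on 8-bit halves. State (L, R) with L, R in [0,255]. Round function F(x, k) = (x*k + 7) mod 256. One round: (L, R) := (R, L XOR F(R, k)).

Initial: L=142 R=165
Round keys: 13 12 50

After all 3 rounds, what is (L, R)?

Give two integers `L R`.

Answer: 106 93

Derivation:
Round 1 (k=13): L=165 R=230
Round 2 (k=12): L=230 R=106
Round 3 (k=50): L=106 R=93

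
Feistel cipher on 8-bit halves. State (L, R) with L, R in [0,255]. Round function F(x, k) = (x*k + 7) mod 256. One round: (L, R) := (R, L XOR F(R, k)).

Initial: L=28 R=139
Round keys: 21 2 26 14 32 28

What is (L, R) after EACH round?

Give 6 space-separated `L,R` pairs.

Answer: 139,114 114,96 96,181 181,141 141,18 18,114

Derivation:
Round 1 (k=21): L=139 R=114
Round 2 (k=2): L=114 R=96
Round 3 (k=26): L=96 R=181
Round 4 (k=14): L=181 R=141
Round 5 (k=32): L=141 R=18
Round 6 (k=28): L=18 R=114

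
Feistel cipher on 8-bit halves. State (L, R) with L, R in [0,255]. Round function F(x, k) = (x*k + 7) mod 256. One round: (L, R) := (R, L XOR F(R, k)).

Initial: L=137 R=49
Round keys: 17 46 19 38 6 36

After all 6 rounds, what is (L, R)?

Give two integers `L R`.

Round 1 (k=17): L=49 R=193
Round 2 (k=46): L=193 R=132
Round 3 (k=19): L=132 R=18
Round 4 (k=38): L=18 R=55
Round 5 (k=6): L=55 R=67
Round 6 (k=36): L=67 R=68

Answer: 67 68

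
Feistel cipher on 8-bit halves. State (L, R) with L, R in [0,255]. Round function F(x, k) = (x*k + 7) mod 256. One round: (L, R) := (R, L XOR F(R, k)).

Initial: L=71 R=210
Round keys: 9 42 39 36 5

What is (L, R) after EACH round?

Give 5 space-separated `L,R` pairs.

Round 1 (k=9): L=210 R=46
Round 2 (k=42): L=46 R=65
Round 3 (k=39): L=65 R=192
Round 4 (k=36): L=192 R=70
Round 5 (k=5): L=70 R=165

Answer: 210,46 46,65 65,192 192,70 70,165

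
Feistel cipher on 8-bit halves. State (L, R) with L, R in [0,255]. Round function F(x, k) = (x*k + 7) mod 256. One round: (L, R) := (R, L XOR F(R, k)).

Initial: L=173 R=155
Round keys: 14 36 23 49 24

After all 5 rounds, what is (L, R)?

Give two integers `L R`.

Answer: 2 96

Derivation:
Round 1 (k=14): L=155 R=44
Round 2 (k=36): L=44 R=172
Round 3 (k=23): L=172 R=87
Round 4 (k=49): L=87 R=2
Round 5 (k=24): L=2 R=96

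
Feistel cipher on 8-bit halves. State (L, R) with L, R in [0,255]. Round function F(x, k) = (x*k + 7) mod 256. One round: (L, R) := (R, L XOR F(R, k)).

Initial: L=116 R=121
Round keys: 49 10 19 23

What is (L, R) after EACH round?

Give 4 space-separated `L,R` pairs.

Answer: 121,68 68,214 214,173 173,68

Derivation:
Round 1 (k=49): L=121 R=68
Round 2 (k=10): L=68 R=214
Round 3 (k=19): L=214 R=173
Round 4 (k=23): L=173 R=68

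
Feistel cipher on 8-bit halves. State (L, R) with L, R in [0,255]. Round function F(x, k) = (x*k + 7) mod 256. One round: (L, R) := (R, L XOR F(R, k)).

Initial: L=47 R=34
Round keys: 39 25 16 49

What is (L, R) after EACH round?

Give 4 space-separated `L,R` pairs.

Answer: 34,26 26,179 179,45 45,23

Derivation:
Round 1 (k=39): L=34 R=26
Round 2 (k=25): L=26 R=179
Round 3 (k=16): L=179 R=45
Round 4 (k=49): L=45 R=23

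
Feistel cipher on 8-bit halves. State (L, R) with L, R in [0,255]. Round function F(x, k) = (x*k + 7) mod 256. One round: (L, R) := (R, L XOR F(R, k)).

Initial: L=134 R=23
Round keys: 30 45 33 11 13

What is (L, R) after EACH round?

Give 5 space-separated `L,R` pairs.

Answer: 23,63 63,13 13,139 139,13 13,59

Derivation:
Round 1 (k=30): L=23 R=63
Round 2 (k=45): L=63 R=13
Round 3 (k=33): L=13 R=139
Round 4 (k=11): L=139 R=13
Round 5 (k=13): L=13 R=59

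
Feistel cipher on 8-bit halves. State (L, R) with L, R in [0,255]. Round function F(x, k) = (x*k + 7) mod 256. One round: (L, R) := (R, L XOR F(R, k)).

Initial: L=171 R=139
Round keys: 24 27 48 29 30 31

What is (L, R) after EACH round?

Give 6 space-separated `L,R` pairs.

Round 1 (k=24): L=139 R=164
Round 2 (k=27): L=164 R=216
Round 3 (k=48): L=216 R=35
Round 4 (k=29): L=35 R=38
Round 5 (k=30): L=38 R=88
Round 6 (k=31): L=88 R=137

Answer: 139,164 164,216 216,35 35,38 38,88 88,137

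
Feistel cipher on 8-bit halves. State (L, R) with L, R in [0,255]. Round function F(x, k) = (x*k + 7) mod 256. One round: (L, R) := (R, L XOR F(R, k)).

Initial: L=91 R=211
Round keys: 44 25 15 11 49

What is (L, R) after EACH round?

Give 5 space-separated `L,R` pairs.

Round 1 (k=44): L=211 R=16
Round 2 (k=25): L=16 R=68
Round 3 (k=15): L=68 R=19
Round 4 (k=11): L=19 R=156
Round 5 (k=49): L=156 R=240

Answer: 211,16 16,68 68,19 19,156 156,240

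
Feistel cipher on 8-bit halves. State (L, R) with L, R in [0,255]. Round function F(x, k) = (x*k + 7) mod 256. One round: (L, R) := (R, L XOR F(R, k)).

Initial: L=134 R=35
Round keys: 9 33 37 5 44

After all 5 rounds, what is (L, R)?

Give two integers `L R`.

Answer: 150 4

Derivation:
Round 1 (k=9): L=35 R=196
Round 2 (k=33): L=196 R=104
Round 3 (k=37): L=104 R=203
Round 4 (k=5): L=203 R=150
Round 5 (k=44): L=150 R=4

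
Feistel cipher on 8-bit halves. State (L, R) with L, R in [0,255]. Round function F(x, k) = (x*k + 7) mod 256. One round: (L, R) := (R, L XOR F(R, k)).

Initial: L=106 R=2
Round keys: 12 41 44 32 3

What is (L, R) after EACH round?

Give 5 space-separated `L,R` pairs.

Answer: 2,117 117,198 198,122 122,129 129,240

Derivation:
Round 1 (k=12): L=2 R=117
Round 2 (k=41): L=117 R=198
Round 3 (k=44): L=198 R=122
Round 4 (k=32): L=122 R=129
Round 5 (k=3): L=129 R=240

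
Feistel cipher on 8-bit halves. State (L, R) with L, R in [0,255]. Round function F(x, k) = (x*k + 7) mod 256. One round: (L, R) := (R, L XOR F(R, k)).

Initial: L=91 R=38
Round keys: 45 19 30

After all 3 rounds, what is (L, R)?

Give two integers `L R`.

Round 1 (k=45): L=38 R=238
Round 2 (k=19): L=238 R=151
Round 3 (k=30): L=151 R=87

Answer: 151 87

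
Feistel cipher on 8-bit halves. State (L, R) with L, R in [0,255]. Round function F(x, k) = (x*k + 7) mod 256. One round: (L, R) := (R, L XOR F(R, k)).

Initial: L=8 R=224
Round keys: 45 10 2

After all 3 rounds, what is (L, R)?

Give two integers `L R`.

Answer: 189 238

Derivation:
Round 1 (k=45): L=224 R=111
Round 2 (k=10): L=111 R=189
Round 3 (k=2): L=189 R=238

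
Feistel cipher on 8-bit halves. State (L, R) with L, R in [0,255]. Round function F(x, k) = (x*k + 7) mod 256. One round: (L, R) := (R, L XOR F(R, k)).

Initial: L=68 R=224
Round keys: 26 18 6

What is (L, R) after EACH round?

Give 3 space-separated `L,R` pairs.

Round 1 (k=26): L=224 R=131
Round 2 (k=18): L=131 R=221
Round 3 (k=6): L=221 R=182

Answer: 224,131 131,221 221,182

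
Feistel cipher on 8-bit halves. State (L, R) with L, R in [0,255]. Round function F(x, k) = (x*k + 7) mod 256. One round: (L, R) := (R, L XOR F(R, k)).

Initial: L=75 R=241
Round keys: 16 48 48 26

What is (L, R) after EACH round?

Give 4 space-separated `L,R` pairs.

Answer: 241,92 92,182 182,123 123,51

Derivation:
Round 1 (k=16): L=241 R=92
Round 2 (k=48): L=92 R=182
Round 3 (k=48): L=182 R=123
Round 4 (k=26): L=123 R=51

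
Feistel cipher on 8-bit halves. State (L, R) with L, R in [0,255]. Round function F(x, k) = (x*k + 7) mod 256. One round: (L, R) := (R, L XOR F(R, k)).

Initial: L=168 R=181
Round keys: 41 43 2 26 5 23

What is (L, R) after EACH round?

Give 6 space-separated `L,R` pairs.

Round 1 (k=41): L=181 R=172
Round 2 (k=43): L=172 R=94
Round 3 (k=2): L=94 R=111
Round 4 (k=26): L=111 R=19
Round 5 (k=5): L=19 R=9
Round 6 (k=23): L=9 R=197

Answer: 181,172 172,94 94,111 111,19 19,9 9,197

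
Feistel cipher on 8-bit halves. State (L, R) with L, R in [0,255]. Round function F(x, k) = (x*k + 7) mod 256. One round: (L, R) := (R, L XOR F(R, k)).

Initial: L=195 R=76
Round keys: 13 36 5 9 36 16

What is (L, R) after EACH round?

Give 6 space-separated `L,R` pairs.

Answer: 76,32 32,203 203,222 222,30 30,225 225,9

Derivation:
Round 1 (k=13): L=76 R=32
Round 2 (k=36): L=32 R=203
Round 3 (k=5): L=203 R=222
Round 4 (k=9): L=222 R=30
Round 5 (k=36): L=30 R=225
Round 6 (k=16): L=225 R=9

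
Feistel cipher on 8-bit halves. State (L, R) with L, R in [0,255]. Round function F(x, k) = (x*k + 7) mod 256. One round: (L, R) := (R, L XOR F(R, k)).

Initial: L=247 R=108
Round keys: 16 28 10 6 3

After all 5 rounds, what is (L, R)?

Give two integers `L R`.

Round 1 (k=16): L=108 R=48
Round 2 (k=28): L=48 R=43
Round 3 (k=10): L=43 R=133
Round 4 (k=6): L=133 R=14
Round 5 (k=3): L=14 R=180

Answer: 14 180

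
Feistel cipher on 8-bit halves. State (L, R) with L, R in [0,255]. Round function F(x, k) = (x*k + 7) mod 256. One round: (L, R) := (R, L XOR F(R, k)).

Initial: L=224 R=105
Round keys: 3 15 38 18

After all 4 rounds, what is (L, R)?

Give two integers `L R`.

Answer: 173 221

Derivation:
Round 1 (k=3): L=105 R=162
Round 2 (k=15): L=162 R=236
Round 3 (k=38): L=236 R=173
Round 4 (k=18): L=173 R=221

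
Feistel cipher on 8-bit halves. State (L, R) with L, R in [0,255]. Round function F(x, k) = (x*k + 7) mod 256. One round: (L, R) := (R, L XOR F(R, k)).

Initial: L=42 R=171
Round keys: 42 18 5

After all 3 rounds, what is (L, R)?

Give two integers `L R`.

Round 1 (k=42): L=171 R=63
Round 2 (k=18): L=63 R=222
Round 3 (k=5): L=222 R=98

Answer: 222 98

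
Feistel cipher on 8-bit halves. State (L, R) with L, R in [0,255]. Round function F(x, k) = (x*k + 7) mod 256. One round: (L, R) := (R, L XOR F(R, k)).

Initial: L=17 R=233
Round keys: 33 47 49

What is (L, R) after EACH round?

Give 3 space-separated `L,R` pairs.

Round 1 (k=33): L=233 R=1
Round 2 (k=47): L=1 R=223
Round 3 (k=49): L=223 R=183

Answer: 233,1 1,223 223,183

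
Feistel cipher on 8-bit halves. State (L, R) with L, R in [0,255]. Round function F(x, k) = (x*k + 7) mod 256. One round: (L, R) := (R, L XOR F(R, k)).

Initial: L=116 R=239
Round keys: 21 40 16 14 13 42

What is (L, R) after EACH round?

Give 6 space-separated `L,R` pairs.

Answer: 239,214 214,152 152,81 81,237 237,65 65,92

Derivation:
Round 1 (k=21): L=239 R=214
Round 2 (k=40): L=214 R=152
Round 3 (k=16): L=152 R=81
Round 4 (k=14): L=81 R=237
Round 5 (k=13): L=237 R=65
Round 6 (k=42): L=65 R=92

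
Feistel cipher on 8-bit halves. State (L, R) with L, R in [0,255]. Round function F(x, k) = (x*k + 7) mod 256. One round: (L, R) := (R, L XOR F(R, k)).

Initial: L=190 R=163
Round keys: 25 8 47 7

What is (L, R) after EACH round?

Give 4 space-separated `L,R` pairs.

Answer: 163,76 76,196 196,79 79,244

Derivation:
Round 1 (k=25): L=163 R=76
Round 2 (k=8): L=76 R=196
Round 3 (k=47): L=196 R=79
Round 4 (k=7): L=79 R=244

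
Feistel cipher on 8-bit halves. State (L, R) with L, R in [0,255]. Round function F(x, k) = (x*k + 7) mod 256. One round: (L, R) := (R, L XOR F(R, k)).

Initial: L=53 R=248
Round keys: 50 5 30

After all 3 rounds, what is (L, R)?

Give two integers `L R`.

Answer: 169 151

Derivation:
Round 1 (k=50): L=248 R=66
Round 2 (k=5): L=66 R=169
Round 3 (k=30): L=169 R=151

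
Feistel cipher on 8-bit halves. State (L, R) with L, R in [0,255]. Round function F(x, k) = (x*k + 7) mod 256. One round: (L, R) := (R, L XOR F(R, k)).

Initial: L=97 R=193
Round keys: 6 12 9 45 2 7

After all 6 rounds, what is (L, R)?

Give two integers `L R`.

Round 1 (k=6): L=193 R=236
Round 2 (k=12): L=236 R=214
Round 3 (k=9): L=214 R=97
Round 4 (k=45): L=97 R=194
Round 5 (k=2): L=194 R=234
Round 6 (k=7): L=234 R=175

Answer: 234 175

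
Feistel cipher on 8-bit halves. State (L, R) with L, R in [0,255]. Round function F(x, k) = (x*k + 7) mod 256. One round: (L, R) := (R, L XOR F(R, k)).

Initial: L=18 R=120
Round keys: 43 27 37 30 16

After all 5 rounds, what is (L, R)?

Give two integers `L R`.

Round 1 (k=43): L=120 R=61
Round 2 (k=27): L=61 R=14
Round 3 (k=37): L=14 R=48
Round 4 (k=30): L=48 R=169
Round 5 (k=16): L=169 R=167

Answer: 169 167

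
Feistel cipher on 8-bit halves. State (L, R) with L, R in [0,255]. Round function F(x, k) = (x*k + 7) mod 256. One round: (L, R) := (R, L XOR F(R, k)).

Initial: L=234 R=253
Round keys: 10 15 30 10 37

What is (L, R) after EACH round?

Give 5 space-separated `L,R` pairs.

Round 1 (k=10): L=253 R=3
Round 2 (k=15): L=3 R=201
Round 3 (k=30): L=201 R=150
Round 4 (k=10): L=150 R=42
Round 5 (k=37): L=42 R=143

Answer: 253,3 3,201 201,150 150,42 42,143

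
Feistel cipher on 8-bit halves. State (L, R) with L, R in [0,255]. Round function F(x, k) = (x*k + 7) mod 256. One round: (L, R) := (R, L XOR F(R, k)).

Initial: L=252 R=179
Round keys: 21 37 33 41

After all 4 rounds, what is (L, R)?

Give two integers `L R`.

Round 1 (k=21): L=179 R=74
Round 2 (k=37): L=74 R=10
Round 3 (k=33): L=10 R=27
Round 4 (k=41): L=27 R=80

Answer: 27 80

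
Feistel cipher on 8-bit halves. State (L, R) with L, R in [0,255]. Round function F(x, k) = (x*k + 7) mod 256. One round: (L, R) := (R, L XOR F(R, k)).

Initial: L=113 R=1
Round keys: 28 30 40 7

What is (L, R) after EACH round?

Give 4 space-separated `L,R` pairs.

Answer: 1,82 82,162 162,5 5,136

Derivation:
Round 1 (k=28): L=1 R=82
Round 2 (k=30): L=82 R=162
Round 3 (k=40): L=162 R=5
Round 4 (k=7): L=5 R=136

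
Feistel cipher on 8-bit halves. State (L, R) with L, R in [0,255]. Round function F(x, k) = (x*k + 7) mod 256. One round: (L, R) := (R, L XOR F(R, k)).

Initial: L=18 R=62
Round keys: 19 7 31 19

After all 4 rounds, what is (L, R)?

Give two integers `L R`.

Round 1 (k=19): L=62 R=179
Round 2 (k=7): L=179 R=210
Round 3 (k=31): L=210 R=198
Round 4 (k=19): L=198 R=107

Answer: 198 107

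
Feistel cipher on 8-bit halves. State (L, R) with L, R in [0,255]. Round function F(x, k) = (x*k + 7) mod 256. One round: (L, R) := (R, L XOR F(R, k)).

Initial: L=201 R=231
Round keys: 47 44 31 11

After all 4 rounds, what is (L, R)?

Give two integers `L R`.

Round 1 (k=47): L=231 R=185
Round 2 (k=44): L=185 R=52
Round 3 (k=31): L=52 R=234
Round 4 (k=11): L=234 R=33

Answer: 234 33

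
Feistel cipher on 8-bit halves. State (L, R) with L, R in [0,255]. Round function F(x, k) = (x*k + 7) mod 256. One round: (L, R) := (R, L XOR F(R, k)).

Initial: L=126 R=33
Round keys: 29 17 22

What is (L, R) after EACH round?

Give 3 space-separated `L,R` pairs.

Answer: 33,186 186,64 64,61

Derivation:
Round 1 (k=29): L=33 R=186
Round 2 (k=17): L=186 R=64
Round 3 (k=22): L=64 R=61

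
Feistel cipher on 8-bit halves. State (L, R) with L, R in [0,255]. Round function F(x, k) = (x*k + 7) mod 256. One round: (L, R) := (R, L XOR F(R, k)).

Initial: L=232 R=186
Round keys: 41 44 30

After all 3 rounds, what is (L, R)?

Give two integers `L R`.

Round 1 (k=41): L=186 R=57
Round 2 (k=44): L=57 R=105
Round 3 (k=30): L=105 R=108

Answer: 105 108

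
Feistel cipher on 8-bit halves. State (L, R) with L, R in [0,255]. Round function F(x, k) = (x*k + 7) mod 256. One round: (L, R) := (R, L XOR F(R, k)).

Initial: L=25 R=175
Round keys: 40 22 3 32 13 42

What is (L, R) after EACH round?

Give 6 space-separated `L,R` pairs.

Answer: 175,70 70,164 164,181 181,3 3,155 155,118

Derivation:
Round 1 (k=40): L=175 R=70
Round 2 (k=22): L=70 R=164
Round 3 (k=3): L=164 R=181
Round 4 (k=32): L=181 R=3
Round 5 (k=13): L=3 R=155
Round 6 (k=42): L=155 R=118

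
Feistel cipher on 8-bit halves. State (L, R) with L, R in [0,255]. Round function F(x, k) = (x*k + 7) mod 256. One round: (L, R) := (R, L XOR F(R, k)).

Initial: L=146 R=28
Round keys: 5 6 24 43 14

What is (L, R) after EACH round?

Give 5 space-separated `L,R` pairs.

Round 1 (k=5): L=28 R=1
Round 2 (k=6): L=1 R=17
Round 3 (k=24): L=17 R=158
Round 4 (k=43): L=158 R=128
Round 5 (k=14): L=128 R=153

Answer: 28,1 1,17 17,158 158,128 128,153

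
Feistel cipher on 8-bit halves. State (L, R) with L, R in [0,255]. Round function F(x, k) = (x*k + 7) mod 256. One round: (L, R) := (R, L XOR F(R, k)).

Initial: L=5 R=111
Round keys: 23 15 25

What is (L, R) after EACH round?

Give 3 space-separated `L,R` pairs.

Answer: 111,5 5,61 61,249

Derivation:
Round 1 (k=23): L=111 R=5
Round 2 (k=15): L=5 R=61
Round 3 (k=25): L=61 R=249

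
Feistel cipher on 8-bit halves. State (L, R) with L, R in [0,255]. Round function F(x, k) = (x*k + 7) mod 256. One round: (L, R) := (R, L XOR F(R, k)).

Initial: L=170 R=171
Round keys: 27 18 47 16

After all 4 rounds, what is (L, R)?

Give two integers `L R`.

Round 1 (k=27): L=171 R=186
Round 2 (k=18): L=186 R=176
Round 3 (k=47): L=176 R=237
Round 4 (k=16): L=237 R=103

Answer: 237 103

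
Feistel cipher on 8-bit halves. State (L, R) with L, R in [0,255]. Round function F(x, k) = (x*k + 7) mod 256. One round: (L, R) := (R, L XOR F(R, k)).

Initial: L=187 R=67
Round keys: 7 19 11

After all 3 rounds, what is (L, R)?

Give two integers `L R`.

Answer: 239 43

Derivation:
Round 1 (k=7): L=67 R=103
Round 2 (k=19): L=103 R=239
Round 3 (k=11): L=239 R=43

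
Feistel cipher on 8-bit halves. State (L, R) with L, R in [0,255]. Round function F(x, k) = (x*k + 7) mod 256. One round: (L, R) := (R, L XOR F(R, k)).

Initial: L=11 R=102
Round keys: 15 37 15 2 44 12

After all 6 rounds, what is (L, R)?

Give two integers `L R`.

Round 1 (k=15): L=102 R=10
Round 2 (k=37): L=10 R=31
Round 3 (k=15): L=31 R=210
Round 4 (k=2): L=210 R=180
Round 5 (k=44): L=180 R=37
Round 6 (k=12): L=37 R=119

Answer: 37 119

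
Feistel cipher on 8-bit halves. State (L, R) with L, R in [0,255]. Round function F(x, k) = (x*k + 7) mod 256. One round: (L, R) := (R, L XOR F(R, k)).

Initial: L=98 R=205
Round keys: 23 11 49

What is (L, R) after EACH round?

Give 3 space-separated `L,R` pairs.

Round 1 (k=23): L=205 R=16
Round 2 (k=11): L=16 R=122
Round 3 (k=49): L=122 R=113

Answer: 205,16 16,122 122,113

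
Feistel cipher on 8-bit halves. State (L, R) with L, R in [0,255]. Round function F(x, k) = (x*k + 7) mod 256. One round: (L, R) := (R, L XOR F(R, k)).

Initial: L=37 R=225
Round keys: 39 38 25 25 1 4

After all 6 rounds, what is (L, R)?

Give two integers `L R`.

Answer: 174 188

Derivation:
Round 1 (k=39): L=225 R=107
Round 2 (k=38): L=107 R=8
Round 3 (k=25): L=8 R=164
Round 4 (k=25): L=164 R=3
Round 5 (k=1): L=3 R=174
Round 6 (k=4): L=174 R=188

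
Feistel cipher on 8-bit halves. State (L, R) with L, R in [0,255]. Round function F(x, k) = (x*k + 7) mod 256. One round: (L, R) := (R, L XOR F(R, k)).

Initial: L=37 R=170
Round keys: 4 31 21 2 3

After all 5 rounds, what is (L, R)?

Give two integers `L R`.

Round 1 (k=4): L=170 R=138
Round 2 (k=31): L=138 R=23
Round 3 (k=21): L=23 R=96
Round 4 (k=2): L=96 R=208
Round 5 (k=3): L=208 R=23

Answer: 208 23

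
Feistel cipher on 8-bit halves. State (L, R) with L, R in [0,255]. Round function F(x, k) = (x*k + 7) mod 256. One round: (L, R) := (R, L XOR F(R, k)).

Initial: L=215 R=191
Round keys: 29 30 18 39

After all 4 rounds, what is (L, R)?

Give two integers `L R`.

Round 1 (k=29): L=191 R=125
Round 2 (k=30): L=125 R=18
Round 3 (k=18): L=18 R=54
Round 4 (k=39): L=54 R=83

Answer: 54 83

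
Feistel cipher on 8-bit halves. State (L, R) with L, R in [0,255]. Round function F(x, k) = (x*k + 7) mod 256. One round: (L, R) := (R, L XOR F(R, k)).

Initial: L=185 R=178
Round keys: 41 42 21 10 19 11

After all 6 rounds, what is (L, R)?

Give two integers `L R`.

Answer: 13 36

Derivation:
Round 1 (k=41): L=178 R=48
Round 2 (k=42): L=48 R=85
Round 3 (k=21): L=85 R=48
Round 4 (k=10): L=48 R=178
Round 5 (k=19): L=178 R=13
Round 6 (k=11): L=13 R=36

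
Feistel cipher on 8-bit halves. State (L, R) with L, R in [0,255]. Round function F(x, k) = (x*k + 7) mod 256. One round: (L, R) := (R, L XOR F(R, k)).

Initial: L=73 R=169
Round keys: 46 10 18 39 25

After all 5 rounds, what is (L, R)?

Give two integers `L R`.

Answer: 54 242

Derivation:
Round 1 (k=46): L=169 R=44
Round 2 (k=10): L=44 R=22
Round 3 (k=18): L=22 R=191
Round 4 (k=39): L=191 R=54
Round 5 (k=25): L=54 R=242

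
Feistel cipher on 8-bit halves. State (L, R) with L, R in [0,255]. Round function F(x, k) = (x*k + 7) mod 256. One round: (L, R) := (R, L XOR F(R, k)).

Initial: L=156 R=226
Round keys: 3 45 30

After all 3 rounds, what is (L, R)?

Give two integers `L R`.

Round 1 (k=3): L=226 R=49
Round 2 (k=45): L=49 R=70
Round 3 (k=30): L=70 R=10

Answer: 70 10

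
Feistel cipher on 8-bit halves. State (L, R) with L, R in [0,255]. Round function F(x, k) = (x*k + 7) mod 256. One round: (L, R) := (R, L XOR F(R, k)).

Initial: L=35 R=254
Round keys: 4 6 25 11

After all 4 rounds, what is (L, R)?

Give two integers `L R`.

Answer: 172 186

Derivation:
Round 1 (k=4): L=254 R=220
Round 2 (k=6): L=220 R=209
Round 3 (k=25): L=209 R=172
Round 4 (k=11): L=172 R=186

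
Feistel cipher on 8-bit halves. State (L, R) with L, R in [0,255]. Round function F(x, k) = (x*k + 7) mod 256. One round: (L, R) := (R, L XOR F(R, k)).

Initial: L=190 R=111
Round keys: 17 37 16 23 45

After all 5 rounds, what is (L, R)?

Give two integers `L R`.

Round 1 (k=17): L=111 R=216
Round 2 (k=37): L=216 R=80
Round 3 (k=16): L=80 R=223
Round 4 (k=23): L=223 R=64
Round 5 (k=45): L=64 R=152

Answer: 64 152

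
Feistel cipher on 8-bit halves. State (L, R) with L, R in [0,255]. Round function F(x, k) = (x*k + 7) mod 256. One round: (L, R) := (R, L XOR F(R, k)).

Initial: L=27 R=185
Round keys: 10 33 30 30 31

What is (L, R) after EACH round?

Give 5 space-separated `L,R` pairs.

Round 1 (k=10): L=185 R=90
Round 2 (k=33): L=90 R=24
Round 3 (k=30): L=24 R=141
Round 4 (k=30): L=141 R=149
Round 5 (k=31): L=149 R=159

Answer: 185,90 90,24 24,141 141,149 149,159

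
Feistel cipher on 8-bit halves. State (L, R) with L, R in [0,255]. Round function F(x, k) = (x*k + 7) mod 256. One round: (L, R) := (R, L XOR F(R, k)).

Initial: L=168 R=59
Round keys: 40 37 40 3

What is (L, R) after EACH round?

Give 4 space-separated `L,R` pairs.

Round 1 (k=40): L=59 R=151
Round 2 (k=37): L=151 R=225
Round 3 (k=40): L=225 R=184
Round 4 (k=3): L=184 R=206

Answer: 59,151 151,225 225,184 184,206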